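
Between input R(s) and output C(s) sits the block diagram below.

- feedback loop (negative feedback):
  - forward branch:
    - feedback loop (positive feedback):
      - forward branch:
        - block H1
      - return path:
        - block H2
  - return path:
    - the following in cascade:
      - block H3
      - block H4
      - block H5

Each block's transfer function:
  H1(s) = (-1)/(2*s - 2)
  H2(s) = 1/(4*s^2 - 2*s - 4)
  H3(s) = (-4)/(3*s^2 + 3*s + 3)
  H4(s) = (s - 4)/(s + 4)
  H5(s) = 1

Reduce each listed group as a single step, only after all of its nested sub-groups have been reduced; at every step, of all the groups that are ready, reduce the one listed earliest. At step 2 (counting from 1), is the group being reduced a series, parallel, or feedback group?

Reducing step by step:

Step 1 - apply the feedback formula to H1, H2
Step 2 - multiply H3, H4, H5 (series)
Step 3 - feedback reduction of [H1/(1-H1*H2)], (H3*H4*H5)
Step 2: series.

Answer: series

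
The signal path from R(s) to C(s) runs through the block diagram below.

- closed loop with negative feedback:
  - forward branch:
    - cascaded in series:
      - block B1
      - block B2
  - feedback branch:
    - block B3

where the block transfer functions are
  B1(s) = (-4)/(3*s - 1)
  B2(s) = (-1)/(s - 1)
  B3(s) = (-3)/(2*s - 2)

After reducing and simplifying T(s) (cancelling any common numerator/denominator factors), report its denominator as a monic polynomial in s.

First reduce the diagram to T(s).

Step 1: series reduction of B1, B2: 4/(3*s^2 - 4*s + 1)
Step 2: feedback reduction of (B1*B2), B3: (4*s - 4)/(3*s^3 - 7*s^2 + 5*s - 7)
No further cancellation is possible in the step-2 result, so that is T(s). Its denominator becomes monic after dividing by the leading coefficient 3.

Answer: s^3 - 7*s^2/3 + 5*s/3 - 7/3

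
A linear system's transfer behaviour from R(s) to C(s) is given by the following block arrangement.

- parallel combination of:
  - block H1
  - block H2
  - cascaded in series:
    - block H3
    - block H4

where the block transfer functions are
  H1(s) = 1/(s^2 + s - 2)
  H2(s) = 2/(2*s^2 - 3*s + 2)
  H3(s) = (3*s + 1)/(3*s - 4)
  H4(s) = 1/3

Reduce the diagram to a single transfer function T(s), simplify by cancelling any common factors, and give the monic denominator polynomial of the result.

Step 1: multiply H3, H4 (series): (3*s + 1)/(9*s - 12)
Step 2: reduce the parallel group H1, H2, (H3*H4): (6*s^5 - s^4 + 20*s^3 - 38*s^2 - 10*s + 20)/(18*s^5 - 33*s^4 - 33*s^3 + 132*s^2 - 132*s + 48)
T(s) is the step-2 result (common factors already cancelled). Leading coefficient of the denominator: 18. Divide through by 18 for the monic polynomial.

Hence the answer: s^5 - 11*s^4/6 - 11*s^3/6 + 22*s^2/3 - 22*s/3 + 8/3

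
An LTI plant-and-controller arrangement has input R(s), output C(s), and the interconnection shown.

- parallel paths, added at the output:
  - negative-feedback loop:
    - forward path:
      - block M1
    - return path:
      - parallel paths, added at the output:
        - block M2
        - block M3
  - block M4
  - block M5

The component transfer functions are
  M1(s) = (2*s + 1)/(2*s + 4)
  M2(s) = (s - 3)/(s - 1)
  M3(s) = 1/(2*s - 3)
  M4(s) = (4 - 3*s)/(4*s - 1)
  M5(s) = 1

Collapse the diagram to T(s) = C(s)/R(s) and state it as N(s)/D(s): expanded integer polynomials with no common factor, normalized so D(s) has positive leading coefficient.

Reducing step by step:

1. combine M2, M3 in parallel -> (2*s^2 - 8*s + 8)/(2*s^2 - 5*s + 3)
2. apply the feedback formula to M1, (M2+M3) -> (4*s^3 - 8*s^2 + s + 3)/(8*s^3 - 16*s^2 - 6*s + 20)
3. parallel reduction of [M1/(1+M1*(M2+M3))], M4, M5; the result is T(s) itself (integer coefficients, no common factor, positive leading denominator coefficient)

Answer: (24*s^4 - 28*s^3 - 42*s^2 + 13*s + 57)/(32*s^4 - 72*s^3 - 8*s^2 + 86*s - 20)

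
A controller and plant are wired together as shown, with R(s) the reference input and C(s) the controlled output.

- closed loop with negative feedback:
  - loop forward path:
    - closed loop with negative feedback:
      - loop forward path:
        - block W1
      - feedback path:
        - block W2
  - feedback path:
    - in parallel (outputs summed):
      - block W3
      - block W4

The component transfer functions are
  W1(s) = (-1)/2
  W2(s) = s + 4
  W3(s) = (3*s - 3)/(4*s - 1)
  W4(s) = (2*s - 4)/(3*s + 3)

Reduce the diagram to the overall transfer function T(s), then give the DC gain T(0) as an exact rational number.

Step 1 - feedback reduction of W1, W2; result 1/(s + 2)
Step 2 - combine W3, W4 in parallel; result (17*s^2 - 18*s - 5)/(12*s^2 + 9*s - 3)
Step 3 - collapse the loop ([W1/(1+W1*W2)] forward, (W3+W4) return); result (12*s^2 + 9*s - 3)/(12*s^3 + 50*s^2 - 3*s - 11)
Evaluating the step-3 result (the overall T(s)) at s = 0 gives T(0) = -3/(-11) = 3/11.

Answer: 3/11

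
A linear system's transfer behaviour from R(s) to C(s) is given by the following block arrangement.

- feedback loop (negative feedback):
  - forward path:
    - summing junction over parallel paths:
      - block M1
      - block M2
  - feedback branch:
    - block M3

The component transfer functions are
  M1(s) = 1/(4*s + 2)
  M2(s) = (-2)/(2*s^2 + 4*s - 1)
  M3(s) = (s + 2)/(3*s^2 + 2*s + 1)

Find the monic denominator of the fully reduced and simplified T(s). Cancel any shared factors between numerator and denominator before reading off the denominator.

First reduce the diagram to T(s).

Step 1: combine M1, M2 in parallel gives (2*s^2 - 4*s - 5)/(8*s^3 + 20*s^2 + 4*s - 2)
Step 2: close the feedback loop around (M1+M2), M3 gives (6*s^4 - 8*s^3 - 21*s^2 - 14*s - 5)/(24*s^5 + 76*s^4 + 62*s^3 + 22*s^2 - 13*s - 12)
Step 2 gives the fully reduced T(s), with no common factor left to cancel. The denominator's leading coefficient is 24, so divide each of its coefficients by 24 to get the monic form.

Answer: s^5 + 19*s^4/6 + 31*s^3/12 + 11*s^2/12 - 13*s/24 - 1/2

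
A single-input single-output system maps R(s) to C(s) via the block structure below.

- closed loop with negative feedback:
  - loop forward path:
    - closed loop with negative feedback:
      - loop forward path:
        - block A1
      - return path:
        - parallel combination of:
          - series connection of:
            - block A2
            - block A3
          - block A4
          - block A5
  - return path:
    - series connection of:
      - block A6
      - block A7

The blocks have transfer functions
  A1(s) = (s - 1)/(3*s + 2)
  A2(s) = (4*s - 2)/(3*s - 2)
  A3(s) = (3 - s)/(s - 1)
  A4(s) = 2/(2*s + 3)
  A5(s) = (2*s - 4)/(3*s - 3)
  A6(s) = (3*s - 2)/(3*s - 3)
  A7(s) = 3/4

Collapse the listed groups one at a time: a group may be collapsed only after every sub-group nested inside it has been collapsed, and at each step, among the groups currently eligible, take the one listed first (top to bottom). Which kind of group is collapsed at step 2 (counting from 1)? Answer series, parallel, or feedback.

Answer: parallel

Working:
[1] multiply A2, A3 (series)
[2] parallel reduction of (A2*A3), A4, A5
[3] reduce the feedback loop with forward A1 and return ((A2*A3)+A4+A5)
[4] cascade A6, A7
[5] collapse the loop ([A1/(1+A1*((A2*A3)+A4+A5))] forward, (A6*A7) return)
At step 2 the group reduced is parallel.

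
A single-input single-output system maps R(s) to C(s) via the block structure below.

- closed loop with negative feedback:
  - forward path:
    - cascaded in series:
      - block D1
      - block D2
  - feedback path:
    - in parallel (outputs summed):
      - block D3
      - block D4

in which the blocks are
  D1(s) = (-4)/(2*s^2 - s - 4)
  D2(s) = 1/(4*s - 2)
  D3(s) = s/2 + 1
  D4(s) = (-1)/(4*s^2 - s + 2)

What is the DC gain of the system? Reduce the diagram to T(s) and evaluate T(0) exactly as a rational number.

Step 1 - multiply D1, D2 (series): (-2)/(4*s^3 - 4*s^2 - 7*s + 4)
Step 2 - sum the parallel branches D3, D4: (4*s^3 + 7*s^2 + 2)/(8*s^2 - 2*s + 4)
Step 3 - collapse the loop ((D1*D2) forward, (D3+D4) return): (-4*s^2 + s - 2)/(8*s^5 - 10*s^4 - 10*s^3 + 4*s^2 - 9*s + 3)
DC gain: substitute s = 0 into T(s) from step 3: T(0) = -2/3.

Therefore the answer is -2/3.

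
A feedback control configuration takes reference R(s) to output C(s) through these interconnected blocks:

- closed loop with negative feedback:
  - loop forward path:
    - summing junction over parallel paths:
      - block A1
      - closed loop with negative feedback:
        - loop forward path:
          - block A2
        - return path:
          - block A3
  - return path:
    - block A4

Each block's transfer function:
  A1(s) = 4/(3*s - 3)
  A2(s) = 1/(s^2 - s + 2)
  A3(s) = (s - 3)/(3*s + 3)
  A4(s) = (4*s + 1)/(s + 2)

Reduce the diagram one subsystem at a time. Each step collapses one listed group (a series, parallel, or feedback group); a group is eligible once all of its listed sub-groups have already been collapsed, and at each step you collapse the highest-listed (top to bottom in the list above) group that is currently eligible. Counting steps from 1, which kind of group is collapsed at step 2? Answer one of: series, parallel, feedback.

Step 1. apply the feedback formula to A2, A3
Step 2. add A1, [A2/(1+A2*A3)] (parallel)
Step 3. feedback reduction of (A1+[A2/(1+A2*A3)]), A4
The group at step 2 is a parallel group.

Therefore the answer is parallel.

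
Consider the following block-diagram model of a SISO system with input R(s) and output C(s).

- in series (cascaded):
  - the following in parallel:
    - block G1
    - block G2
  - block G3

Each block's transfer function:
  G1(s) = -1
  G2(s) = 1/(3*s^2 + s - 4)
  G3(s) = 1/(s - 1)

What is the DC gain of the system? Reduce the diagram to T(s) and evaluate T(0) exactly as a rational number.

First reduce the diagram to T(s).

1. sum the parallel branches G1, G2 = (-3*s^2 - s + 5)/(3*s^2 + s - 4)
2. multiply (G1+G2), G3 (series) = (-3*s^2 - s + 5)/(3*s^3 - 2*s^2 - 5*s + 4)
That last expression is T(s); at s = 0 only the constant terms survive, so T(0) = 5/4.

Answer: 5/4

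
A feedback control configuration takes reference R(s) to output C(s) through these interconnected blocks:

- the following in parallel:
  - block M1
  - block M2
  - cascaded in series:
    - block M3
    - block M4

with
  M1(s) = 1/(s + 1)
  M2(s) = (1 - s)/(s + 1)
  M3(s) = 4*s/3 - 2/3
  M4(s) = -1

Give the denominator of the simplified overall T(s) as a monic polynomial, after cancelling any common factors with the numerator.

First reduce the diagram to T(s).

Step 1 - combine M3, M4 in series = 2/3 - 4*s/3
Step 2 - add M1, M2, (M3*M4) (parallel) = (-4*s^2 - 5*s + 8)/(3*s + 3)
The result of step 2 is T(s) in lowest terms. Its denominator has leading coefficient 3; dividing the denominator through by 3 makes it monic.

Answer: s + 1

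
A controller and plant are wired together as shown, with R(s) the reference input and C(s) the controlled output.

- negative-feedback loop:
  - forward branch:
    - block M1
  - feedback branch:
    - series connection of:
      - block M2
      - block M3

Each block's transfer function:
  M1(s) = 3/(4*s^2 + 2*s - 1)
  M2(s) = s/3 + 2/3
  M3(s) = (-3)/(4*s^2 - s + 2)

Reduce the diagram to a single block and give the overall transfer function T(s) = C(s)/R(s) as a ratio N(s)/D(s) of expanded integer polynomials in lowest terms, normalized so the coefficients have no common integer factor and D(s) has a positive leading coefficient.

Step 1. multiply M2, M3 (series) -> (-s - 2)/(4*s^2 - s + 2)
Step 2. feedback reduction of M1, (M2*M3) - this is the overall T(s), already in the required normalized form

Hence the answer: (12*s^2 - 3*s + 6)/(16*s^4 + 4*s^3 + 2*s^2 + 2*s - 8)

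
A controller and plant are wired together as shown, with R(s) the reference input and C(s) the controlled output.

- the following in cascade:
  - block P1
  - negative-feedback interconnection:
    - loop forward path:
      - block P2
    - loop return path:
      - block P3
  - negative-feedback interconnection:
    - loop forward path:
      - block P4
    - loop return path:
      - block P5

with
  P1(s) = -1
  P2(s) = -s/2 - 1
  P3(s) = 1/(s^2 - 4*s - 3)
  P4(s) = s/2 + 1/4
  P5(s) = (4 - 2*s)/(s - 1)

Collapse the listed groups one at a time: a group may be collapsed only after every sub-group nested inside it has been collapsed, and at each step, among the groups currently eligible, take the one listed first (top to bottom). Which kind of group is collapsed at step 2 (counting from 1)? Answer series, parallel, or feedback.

Reducing step by step:

Step 1. feedback reduction of P2, P3
Step 2. reduce the feedback loop with forward P4 and return P5
Step 3. series reduction of P1, [P2/(1+P2*P3)], [P4/(1+P4*P5)]
So the answer for step 2 is feedback.

Answer: feedback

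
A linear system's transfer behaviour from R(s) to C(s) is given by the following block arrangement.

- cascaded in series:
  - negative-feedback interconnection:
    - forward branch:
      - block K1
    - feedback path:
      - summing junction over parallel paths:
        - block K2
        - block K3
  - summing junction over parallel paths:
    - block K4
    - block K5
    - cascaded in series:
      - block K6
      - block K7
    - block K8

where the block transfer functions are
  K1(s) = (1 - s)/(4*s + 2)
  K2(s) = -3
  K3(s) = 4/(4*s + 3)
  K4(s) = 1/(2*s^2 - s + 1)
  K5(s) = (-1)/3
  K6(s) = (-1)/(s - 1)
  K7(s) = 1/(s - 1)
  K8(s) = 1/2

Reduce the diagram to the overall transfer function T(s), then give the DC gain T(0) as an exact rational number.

[1] parallel reduction of K2, K3, giving (-12*s - 5)/(4*s + 3)
[2] reduce the feedback loop with forward K1 and return (K2+K3), giving (-4*s^2 + s + 3)/(28*s^2 + 13*s + 1)
[3] combine K6, K7 in series, giving (-1)/(s^2 - 2*s + 1)
[4] reduce the parallel group K4, K5, (K6*K7), K8, giving (2*s^4 - 5*s^3 - s^2 - 9*s + 1)/(12*s^4 - 30*s^3 + 30*s^2 - 18*s + 6)
[5] multiply [K1/(1+K1*(K2+K3))], (K4+K5+(K6*K7)+K8) (series), giving (-8*s^5 + 14*s^4 + 19*s^3 + 39*s^2 + 23*s - 3)/(336*s^5 - 348*s^4 + 114*s^3 - 30*s^2 - 66*s - 6)
Evaluating the step-5 result (the overall T(s)) at s = 0 gives T(0) = -3/(-6) = 1/2.

Final answer: 1/2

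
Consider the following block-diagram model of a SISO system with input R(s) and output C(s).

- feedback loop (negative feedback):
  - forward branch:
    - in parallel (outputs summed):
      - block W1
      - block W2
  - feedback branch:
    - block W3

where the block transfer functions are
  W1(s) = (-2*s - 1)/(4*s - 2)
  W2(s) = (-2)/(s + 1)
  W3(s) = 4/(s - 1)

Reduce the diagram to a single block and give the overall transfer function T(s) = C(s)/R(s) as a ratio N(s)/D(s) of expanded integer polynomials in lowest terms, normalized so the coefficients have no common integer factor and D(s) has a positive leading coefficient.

Reducing step by step:

1. parallel reduction of W1, W2 -> (-2*s^2 - 11*s + 3)/(4*s^2 + 2*s - 2)
2. close the feedback loop around (W1+W2), W3 - this is the overall T(s), already in the required normalized form

Answer: (-2*s^3 - 9*s^2 + 14*s - 3)/(4*s^3 - 10*s^2 - 48*s + 14)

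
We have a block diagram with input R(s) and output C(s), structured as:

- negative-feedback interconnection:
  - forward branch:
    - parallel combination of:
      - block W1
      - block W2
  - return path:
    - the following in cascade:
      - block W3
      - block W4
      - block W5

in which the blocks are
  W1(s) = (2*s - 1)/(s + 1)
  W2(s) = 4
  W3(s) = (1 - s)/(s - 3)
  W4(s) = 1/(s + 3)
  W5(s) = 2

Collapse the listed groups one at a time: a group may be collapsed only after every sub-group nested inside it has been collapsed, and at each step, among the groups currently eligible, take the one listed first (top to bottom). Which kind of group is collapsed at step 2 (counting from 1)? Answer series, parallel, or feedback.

(1) add W1, W2 (parallel)
(2) series reduction of W3, W4, W5
(3) close the feedback loop around (W1+W2), (W3*W4*W5)
At step 2 the group reduced is series.

Answer: series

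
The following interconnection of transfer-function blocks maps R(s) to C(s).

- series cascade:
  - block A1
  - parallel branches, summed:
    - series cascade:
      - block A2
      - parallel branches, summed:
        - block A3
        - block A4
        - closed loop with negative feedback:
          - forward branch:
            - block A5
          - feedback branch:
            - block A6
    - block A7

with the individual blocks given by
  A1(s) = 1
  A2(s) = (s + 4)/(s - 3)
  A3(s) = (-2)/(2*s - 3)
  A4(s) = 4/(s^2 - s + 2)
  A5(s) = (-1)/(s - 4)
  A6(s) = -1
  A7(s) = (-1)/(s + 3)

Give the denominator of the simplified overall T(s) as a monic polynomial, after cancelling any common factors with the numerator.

1. reduce the feedback loop with forward A5 and return A6 -> (-1)/(s - 3)
2. combine A3, A4, [A5/(1+A5*A6)] in parallel -> (-4*s^3 + 21*s^2 - 53*s + 54)/(2*s^4 - 11*s^3 + 22*s^2 - 27*s + 18)
3. series reduction of A2, (A3+A4+[A5/(1+A5*A6)]) -> (-4*s^4 + 5*s^3 + 31*s^2 - 158*s + 216)/(2*s^5 - 17*s^4 + 55*s^3 - 93*s^2 + 99*s - 54)
4. reduce the parallel group (A2*(A3+A4+[A5/(1+A5*A6)])), A7 -> (-6*s^5 + 10*s^4 - 9*s^3 + 28*s^2 - 357*s + 702)/(2*s^6 - 11*s^5 + 4*s^4 + 72*s^3 - 180*s^2 + 243*s - 162)
5. series reduction of A1, ((A2*(A3+A4+[A5/(1+A5*A6)]))+A7) -> (-6*s^5 + 10*s^4 - 9*s^3 + 28*s^2 - 357*s + 702)/(2*s^6 - 11*s^5 + 4*s^4 + 72*s^3 - 180*s^2 + 243*s - 162)
That last expression is T(s), already simplified. Scaling its denominator by 1/2 (the reciprocal of the leading coefficient) yields the monic denominator.

Final answer: s^6 - 11*s^5/2 + 2*s^4 + 36*s^3 - 90*s^2 + 243*s/2 - 81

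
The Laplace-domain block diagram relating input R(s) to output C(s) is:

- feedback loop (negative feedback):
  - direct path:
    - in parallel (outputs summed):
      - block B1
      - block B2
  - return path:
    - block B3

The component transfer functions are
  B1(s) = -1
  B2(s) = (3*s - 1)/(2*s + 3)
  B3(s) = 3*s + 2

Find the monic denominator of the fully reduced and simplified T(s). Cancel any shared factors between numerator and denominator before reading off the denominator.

Reducing step by step:

[1] sum the parallel branches B1, B2 = (s - 4)/(2*s + 3)
[2] feedback reduction of (B1+B2), B3 = (s - 4)/(3*s^2 - 8*s - 5)
T(s) is the step-2 result (common factors already cancelled). Leading coefficient of the denominator: 3. Divide through by 3 for the monic polynomial.

Answer: s^2 - 8*s/3 - 5/3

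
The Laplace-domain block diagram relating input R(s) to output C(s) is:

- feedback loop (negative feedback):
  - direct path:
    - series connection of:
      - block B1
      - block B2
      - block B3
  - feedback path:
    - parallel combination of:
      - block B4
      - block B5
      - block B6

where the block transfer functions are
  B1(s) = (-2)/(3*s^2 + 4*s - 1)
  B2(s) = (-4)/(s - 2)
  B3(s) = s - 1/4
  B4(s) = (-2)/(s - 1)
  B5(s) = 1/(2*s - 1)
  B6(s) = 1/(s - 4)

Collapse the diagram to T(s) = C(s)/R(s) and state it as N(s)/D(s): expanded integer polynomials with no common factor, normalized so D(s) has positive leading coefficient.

The answer is (16*s^4 - 92*s^3 + 126*s^2 - 58*s + 8)/(6*s^6 - 37*s^5 + 43*s^4 + 57*s^3 - 49*s^2 + 18*s - 2).

Reasoning:
1. reduce the series chain B1, B2, B3 -> (8*s - 2)/(3*s^3 - 2*s^2 - 9*s + 2)
2. reduce the parallel group B4, B5, B6 -> (-s^2 + 10*s - 3)/(2*s^3 - 11*s^2 + 13*s - 4)
3. reduce the feedback loop with forward (B1*B2*B3) and return (B4+B5+B6), which is the overall transfer function T(s) = C(s)/R(s) in lowest terms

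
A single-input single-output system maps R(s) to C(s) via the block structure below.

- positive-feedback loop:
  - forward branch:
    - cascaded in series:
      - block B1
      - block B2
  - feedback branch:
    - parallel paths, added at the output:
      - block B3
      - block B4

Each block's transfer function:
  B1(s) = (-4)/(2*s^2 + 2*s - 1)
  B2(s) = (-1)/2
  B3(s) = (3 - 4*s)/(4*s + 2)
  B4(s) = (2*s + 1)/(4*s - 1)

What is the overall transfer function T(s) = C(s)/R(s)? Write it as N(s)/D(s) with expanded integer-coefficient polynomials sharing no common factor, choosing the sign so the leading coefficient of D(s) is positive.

Step 1. reduce the series chain B1, B2: 2/(2*s^2 + 2*s - 1)
Step 2. combine B3, B4 in parallel: (-8*s^2 + 24*s - 1)/(16*s^2 + 4*s - 2)
Step 3. collapse the loop ((B1*B2) forward, (B3+B4) return) - this is the overall T(s), already in the required normalized form

Therefore the answer is (8*s^2 + 2*s - 1)/(8*s^4 + 10*s^3 + s^2 - 14*s + 1).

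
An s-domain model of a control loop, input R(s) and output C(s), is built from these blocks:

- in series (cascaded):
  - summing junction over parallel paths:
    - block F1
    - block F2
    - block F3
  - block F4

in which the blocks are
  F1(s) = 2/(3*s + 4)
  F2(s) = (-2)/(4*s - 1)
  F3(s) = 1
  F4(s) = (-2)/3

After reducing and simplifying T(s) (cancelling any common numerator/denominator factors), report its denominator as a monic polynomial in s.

[1] parallel reduction of F1, F2, F3: (12*s^2 + 15*s - 14)/(12*s^2 + 13*s - 4)
[2] multiply (F1+F2+F3), F4 (series): (-24*s^2 - 30*s + 28)/(36*s^2 + 39*s - 12)
T(s) is the step-2 result (common factors already cancelled). Leading coefficient of the denominator: 36. Divide through by 36 for the monic polynomial.

Hence the answer: s^2 + 13*s/12 - 1/3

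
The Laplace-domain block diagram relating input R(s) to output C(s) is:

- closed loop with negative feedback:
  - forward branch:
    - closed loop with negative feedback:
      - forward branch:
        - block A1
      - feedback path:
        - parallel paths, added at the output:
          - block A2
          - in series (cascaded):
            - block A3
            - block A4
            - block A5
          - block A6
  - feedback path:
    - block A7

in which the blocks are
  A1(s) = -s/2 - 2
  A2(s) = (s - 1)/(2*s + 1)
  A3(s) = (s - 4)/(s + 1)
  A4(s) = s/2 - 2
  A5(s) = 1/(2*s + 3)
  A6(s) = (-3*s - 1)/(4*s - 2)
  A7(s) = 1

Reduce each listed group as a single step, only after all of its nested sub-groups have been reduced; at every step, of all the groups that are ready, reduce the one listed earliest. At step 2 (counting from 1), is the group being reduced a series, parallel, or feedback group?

Step 1. reduce the series chain A3, A4, A5
Step 2. combine A2, (A3*A4*A5), A6 in parallel
Step 3. apply the feedback formula to A1, (A2+(A3*A4*A5)+A6)
Step 4. collapse the loop ([A1/(1+A1*(A2+(A3*A4*A5)+A6))] forward, A7 return)
The group at step 2 is a parallel group.

Hence the answer: parallel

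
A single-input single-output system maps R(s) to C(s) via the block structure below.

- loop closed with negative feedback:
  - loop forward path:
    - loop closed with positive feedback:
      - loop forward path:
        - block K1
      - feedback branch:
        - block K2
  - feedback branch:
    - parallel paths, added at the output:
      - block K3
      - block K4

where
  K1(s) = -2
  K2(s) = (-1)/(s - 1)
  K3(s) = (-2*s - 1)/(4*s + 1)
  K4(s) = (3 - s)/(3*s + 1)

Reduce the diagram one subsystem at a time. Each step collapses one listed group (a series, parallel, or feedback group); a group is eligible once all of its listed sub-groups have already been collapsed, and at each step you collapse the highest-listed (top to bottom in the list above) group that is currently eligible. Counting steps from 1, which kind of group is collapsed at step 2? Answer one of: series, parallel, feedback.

1. collapse the loop (K1 forward, K2 return)
2. combine K3, K4 in parallel
3. close the feedback loop around [K1/(1-K1*K2)], (K3+K4)
At step 2 the group reduced is parallel.

Therefore the answer is parallel.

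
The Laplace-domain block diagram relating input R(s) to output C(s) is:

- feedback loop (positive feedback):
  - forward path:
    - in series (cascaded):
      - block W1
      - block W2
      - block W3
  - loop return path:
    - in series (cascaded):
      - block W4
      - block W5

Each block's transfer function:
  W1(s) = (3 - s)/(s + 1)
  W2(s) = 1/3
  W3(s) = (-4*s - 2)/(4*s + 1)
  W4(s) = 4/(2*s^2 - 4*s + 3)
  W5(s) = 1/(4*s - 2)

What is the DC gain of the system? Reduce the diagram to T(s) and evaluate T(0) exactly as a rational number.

First reduce the diagram to T(s).

Step 1. multiply W1, W2, W3 (series), giving (4*s^2 - 10*s - 6)/(12*s^2 + 15*s + 3)
Step 2. reduce the series chain W4, W5, giving 2/(4*s^3 - 10*s^2 + 10*s - 3)
Step 3. reduce the feedback loop with forward (W1*W2*W3) and return (W4*W5), giving (16*s^5 - 80*s^4 + 116*s^3 - 52*s^2 - 30*s + 18)/(48*s^5 - 60*s^4 - 18*s^3 + 76*s^2 + 5*s + 3)
That last expression is T(s); at s = 0 only the constant terms survive, so T(0) = 18/3 = 6.

Answer: 6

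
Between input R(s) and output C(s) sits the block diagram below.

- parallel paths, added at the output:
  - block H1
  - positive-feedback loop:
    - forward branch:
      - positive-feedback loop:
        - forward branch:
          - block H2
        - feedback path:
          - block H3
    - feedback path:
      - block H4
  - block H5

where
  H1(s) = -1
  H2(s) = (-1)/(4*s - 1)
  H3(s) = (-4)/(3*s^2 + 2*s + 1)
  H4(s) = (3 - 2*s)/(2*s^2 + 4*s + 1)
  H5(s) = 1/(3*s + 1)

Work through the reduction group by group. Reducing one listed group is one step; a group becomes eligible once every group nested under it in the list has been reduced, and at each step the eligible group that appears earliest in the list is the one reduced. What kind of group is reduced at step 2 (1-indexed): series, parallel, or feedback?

1. close the feedback loop around H2, H3
2. collapse the loop ([H2/(1-H2*H3)] forward, H4 return)
3. reduce the parallel group H1, [[H2/(1-H2*H3)]/(1-[H2/(1-H2*H3)]*H4)], H5
The group at step 2 is a feedback group.

Final answer: feedback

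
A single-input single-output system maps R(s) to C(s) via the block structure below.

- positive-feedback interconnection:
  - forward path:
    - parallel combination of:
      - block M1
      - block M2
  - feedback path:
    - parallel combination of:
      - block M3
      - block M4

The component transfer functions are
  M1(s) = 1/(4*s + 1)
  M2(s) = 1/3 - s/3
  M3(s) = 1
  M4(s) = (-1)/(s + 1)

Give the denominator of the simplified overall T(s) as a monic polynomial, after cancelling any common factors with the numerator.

Step 1 - combine M1, M2 in parallel gives (-4*s^2 + 3*s + 4)/(12*s + 3)
Step 2 - sum the parallel branches M3, M4 gives s/(s + 1)
Step 3 - feedback reduction of (M1+M2), (M3+M4) gives (-4*s^3 - s^2 + 7*s + 4)/(4*s^3 + 9*s^2 + 11*s + 3)
Step 3 gives the fully reduced T(s), with no common factor left to cancel. The denominator's leading coefficient is 4, so divide each of its coefficients by 4 to get the monic form.

Hence the answer: s^3 + 9*s^2/4 + 11*s/4 + 3/4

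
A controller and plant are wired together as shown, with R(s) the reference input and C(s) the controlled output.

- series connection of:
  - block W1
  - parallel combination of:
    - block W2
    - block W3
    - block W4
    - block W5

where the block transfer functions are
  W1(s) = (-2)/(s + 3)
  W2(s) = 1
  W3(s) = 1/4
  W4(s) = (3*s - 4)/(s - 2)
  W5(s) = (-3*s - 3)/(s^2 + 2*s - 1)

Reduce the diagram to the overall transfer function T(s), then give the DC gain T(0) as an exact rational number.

First reduce the diagram to T(s).

Step 1 - sum the parallel branches W2, W3, W4, W5, giving (17*s^3 - 4*s^2 - 57*s + 50)/(4*s^3 - 20*s + 8)
Step 2 - cascade W1, (W2+W3+W4+W5), giving (-17*s^3 + 4*s^2 + 57*s - 50)/(2*s^4 + 6*s^3 - 10*s^2 - 26*s + 12)
Evaluating the step-2 result (the overall T(s)) at s = 0 gives T(0) = -50/12 = -25/6.

Answer: -25/6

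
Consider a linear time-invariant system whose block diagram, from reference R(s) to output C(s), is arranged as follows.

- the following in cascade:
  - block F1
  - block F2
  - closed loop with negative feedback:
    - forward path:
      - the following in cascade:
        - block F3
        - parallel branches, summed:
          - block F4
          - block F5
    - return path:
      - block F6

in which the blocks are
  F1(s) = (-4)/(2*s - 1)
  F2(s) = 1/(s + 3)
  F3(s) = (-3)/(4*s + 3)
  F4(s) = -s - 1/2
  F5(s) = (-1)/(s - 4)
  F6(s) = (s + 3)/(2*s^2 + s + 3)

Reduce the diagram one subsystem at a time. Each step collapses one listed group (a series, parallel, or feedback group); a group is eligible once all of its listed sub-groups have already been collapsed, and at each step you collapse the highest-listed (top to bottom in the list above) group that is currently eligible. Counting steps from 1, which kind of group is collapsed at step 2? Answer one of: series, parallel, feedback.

[1] add F4, F5 (parallel)
[2] series reduction of F3, (F4+F5)
[3] feedback reduction of (F3*(F4+F5)), F6
[4] series reduction of F1, F2, [(F3*(F4+F5))/(1+(F3*(F4+F5))*F6)]
Step 2 collapses a series group.

Final answer: series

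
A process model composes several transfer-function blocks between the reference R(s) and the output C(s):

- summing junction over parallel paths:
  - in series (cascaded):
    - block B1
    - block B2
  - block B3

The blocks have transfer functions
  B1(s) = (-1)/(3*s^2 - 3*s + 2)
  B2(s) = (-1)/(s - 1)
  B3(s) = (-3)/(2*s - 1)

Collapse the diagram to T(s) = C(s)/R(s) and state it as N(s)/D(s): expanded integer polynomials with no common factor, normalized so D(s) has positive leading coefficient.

Step 1: reduce the series chain B1, B2: 1/(3*s^3 - 6*s^2 + 5*s - 2)
Step 2: parallel reduction of (B1*B2), B3 - this is the overall T(s), already in the required normalized form

Hence the answer: (-9*s^3 + 18*s^2 - 13*s + 5)/(6*s^4 - 15*s^3 + 16*s^2 - 9*s + 2)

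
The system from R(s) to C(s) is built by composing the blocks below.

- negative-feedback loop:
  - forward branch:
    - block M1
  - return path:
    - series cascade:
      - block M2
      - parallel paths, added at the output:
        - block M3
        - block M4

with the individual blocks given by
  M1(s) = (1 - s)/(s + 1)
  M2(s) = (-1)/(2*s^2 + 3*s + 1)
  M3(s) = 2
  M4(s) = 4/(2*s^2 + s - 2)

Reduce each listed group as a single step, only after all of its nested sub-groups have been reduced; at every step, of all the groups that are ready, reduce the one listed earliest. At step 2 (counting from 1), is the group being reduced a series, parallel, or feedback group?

Reducing step by step:

Step 1. reduce the parallel group M3, M4
Step 2. combine M2, (M3+M4) in series
Step 3. reduce the feedback loop with forward M1 and return (M2*(M3+M4))
So the answer for step 2 is series.

Answer: series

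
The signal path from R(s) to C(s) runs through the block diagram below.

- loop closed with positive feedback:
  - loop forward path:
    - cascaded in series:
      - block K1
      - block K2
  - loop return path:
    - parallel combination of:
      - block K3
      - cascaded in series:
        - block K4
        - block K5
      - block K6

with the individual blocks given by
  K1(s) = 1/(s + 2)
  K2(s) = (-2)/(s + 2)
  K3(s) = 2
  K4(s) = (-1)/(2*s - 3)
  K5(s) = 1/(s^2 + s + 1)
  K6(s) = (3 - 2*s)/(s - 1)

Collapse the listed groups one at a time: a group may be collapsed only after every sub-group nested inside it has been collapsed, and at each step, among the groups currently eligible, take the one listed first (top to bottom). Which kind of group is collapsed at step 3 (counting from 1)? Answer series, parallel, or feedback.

1. series reduction of K1, K2
2. multiply K4, K5 (series)
3. combine K3, (K4*K5), K6 in parallel
4. collapse the loop ((K1*K2) forward, (K3+(K4*K5)+K6) return)
Step 3: parallel.

Therefore the answer is parallel.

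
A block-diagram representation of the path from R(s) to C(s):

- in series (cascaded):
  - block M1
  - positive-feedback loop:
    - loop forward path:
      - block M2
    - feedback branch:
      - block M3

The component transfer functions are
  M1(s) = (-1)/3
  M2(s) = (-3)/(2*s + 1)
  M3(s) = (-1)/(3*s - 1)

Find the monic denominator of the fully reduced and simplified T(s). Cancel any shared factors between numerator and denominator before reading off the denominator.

Reducing step by step:

[1] feedback reduction of M2, M3 -> (3 - 9*s)/(6*s^2 + s - 4)
[2] combine M1, [M2/(1-M2*M3)] in series -> (3*s - 1)/(6*s^2 + s - 4)
Step 2 gives the fully reduced T(s), with no common factor left to cancel. The denominator's leading coefficient is 6, so divide each of its coefficients by 6 to get the monic form.

Answer: s^2 + s/6 - 2/3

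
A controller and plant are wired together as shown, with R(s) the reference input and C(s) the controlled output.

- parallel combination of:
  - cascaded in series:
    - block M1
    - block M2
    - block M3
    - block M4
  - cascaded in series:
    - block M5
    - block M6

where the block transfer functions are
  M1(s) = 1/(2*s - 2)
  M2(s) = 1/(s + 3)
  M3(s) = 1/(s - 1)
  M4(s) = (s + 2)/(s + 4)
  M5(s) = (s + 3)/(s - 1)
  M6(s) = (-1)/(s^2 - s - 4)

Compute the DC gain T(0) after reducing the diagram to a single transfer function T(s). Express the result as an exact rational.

Answer: -2/3

Working:
Step 1: reduce the series chain M1, M2, M3, M4; result (s + 2)/(2*s^4 + 10*s^3 - 2*s^2 - 34*s + 24)
Step 2: multiply M5, M6 (series); result (-s - 3)/(s^3 - 2*s^2 - 3*s + 4)
Step 3: combine (M1*M2*M3*M4), (M5*M6) in parallel; result (-2*s^4 - 17*s^3 - 45*s^2 - 12*s + 64)/(2*s^6 + 8*s^5 - 20*s^4 - 72*s^3 + 66*s^2 + 112*s - 96)
Evaluating the step-3 result (the overall T(s)) at s = 0 gives T(0) = 64/(-96) = -2/3.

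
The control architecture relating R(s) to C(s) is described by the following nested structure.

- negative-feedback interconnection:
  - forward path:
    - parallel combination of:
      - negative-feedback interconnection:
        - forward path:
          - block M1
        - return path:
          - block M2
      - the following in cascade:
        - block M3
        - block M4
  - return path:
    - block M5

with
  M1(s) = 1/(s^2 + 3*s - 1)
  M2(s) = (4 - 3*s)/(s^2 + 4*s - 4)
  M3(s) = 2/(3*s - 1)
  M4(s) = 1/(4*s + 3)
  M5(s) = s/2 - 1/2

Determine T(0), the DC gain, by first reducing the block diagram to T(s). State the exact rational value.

First reduce the diagram to T(s).

[1] feedback reduction of M1, M2 gives (s^2 + 4*s - 4)/(s^4 + 7*s^3 + 7*s^2 - 19*s + 8)
[2] combine M3, M4 in series gives 2/(12*s^2 + 5*s - 3)
[3] add [M1/(1+M1*M2)], (M3*M4) (parallel) gives (14*s^4 + 67*s^3 - 17*s^2 - 70*s + 28)/(12*s^6 + 89*s^5 + 116*s^4 - 214*s^3 - 20*s^2 + 97*s - 24)
[4] apply the feedback formula to ([M1/(1+M1*M2)]+(M3*M4)), M5 gives (28*s^4 + 134*s^3 - 34*s^2 - 140*s + 56)/(24*s^6 + 192*s^5 + 285*s^4 - 512*s^3 - 93*s^2 + 292*s - 76)
The step-4 result is T(s). Setting s = 0: T(0) = 56/(-76) = -14/19.

Answer: -14/19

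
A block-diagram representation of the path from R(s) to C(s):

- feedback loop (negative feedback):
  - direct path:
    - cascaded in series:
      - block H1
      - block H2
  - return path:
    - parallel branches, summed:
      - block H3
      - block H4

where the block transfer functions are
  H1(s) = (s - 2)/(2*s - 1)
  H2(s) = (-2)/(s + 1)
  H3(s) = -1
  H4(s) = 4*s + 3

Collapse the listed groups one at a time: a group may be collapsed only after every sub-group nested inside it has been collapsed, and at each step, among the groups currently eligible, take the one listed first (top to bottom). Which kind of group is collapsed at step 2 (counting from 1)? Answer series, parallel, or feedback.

1. reduce the series chain H1, H2
2. parallel reduction of H3, H4
3. feedback reduction of (H1*H2), (H3+H4)
Step 2 collapses a parallel group.

Hence the answer: parallel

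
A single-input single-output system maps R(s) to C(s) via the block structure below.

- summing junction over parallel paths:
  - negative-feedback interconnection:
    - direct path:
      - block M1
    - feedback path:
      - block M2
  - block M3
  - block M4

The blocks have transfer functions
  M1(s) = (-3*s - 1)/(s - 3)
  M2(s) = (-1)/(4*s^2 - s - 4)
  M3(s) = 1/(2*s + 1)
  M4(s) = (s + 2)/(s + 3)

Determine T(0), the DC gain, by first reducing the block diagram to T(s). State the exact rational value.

Answer: 77/39

Working:
Step 1. apply the feedback formula to M1, M2, giving (-12*s^3 - s^2 + 13*s + 4)/(4*s^3 - 13*s^2 + 2*s + 13)
Step 2. sum the parallel branches [M1/(1+M1*M2)], M3, M4, giving (-16*s^5 - 88*s^4 - 71*s^3 + 69*s^2 + 155*s + 77)/(8*s^5 + 2*s^4 - 75*s^3 + s^2 + 97*s + 39)
Step 2 gives the overall T(s). Then T(0) = 77/39.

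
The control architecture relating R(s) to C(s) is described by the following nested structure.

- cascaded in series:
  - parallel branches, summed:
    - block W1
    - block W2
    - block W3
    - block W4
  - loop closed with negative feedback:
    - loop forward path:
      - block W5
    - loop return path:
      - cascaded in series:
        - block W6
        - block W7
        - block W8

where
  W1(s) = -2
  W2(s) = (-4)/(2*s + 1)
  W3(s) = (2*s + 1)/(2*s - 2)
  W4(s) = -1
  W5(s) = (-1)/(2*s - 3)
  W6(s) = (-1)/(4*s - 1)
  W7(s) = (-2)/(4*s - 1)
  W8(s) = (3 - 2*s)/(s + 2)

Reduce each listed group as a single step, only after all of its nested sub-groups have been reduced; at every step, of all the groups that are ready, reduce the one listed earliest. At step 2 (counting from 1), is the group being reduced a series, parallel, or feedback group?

1. sum the parallel branches W1, W2, W3, W4
2. series reduction of W6, W7, W8
3. feedback reduction of W5, (W6*W7*W8)
4. combine (W1+W2+W3+W4), [W5/(1+W5*(W6*W7*W8))] in series
At step 2 the group reduced is series.

Therefore the answer is series.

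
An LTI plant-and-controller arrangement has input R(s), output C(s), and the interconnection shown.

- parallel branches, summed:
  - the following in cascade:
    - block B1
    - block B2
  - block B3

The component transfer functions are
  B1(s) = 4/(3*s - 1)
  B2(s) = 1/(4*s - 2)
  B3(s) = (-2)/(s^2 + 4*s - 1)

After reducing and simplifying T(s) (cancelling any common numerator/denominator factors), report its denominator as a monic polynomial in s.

Step 1: multiply B1, B2 (series) -> 2/(6*s^2 - 5*s + 1)
Step 2: reduce the parallel group (B1*B2), B3 -> (-10*s^2 + 18*s - 4)/(6*s^4 + 19*s^3 - 25*s^2 + 9*s - 1)
T(s) is the step-2 result (common factors already cancelled). Leading coefficient of the denominator: 6. Divide through by 6 for the monic polynomial.

Therefore the answer is s^4 + 19*s^3/6 - 25*s^2/6 + 3*s/2 - 1/6.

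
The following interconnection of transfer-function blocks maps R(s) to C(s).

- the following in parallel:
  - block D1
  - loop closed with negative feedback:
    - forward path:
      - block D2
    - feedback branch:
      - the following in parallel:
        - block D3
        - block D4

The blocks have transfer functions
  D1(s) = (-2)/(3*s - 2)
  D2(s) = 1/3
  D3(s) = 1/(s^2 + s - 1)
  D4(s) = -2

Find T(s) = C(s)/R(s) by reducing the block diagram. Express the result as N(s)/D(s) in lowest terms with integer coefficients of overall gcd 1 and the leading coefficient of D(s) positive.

Answer: (3*s^3 - s^2 - 7*s + 2)/(3*s^3 + s^2 - 2*s)

Working:
Step 1 - sum the parallel branches D3, D4, giving (-2*s^2 - 2*s + 3)/(s^2 + s - 1)
Step 2 - close the feedback loop around D2, (D3+D4), giving (s^2 + s - 1)/(s^2 + s)
Step 3 - combine D1, [D2/(1+D2*(D3+D4))] in parallel; the result is T(s) itself (integer coefficients, no common factor, positive leading denominator coefficient)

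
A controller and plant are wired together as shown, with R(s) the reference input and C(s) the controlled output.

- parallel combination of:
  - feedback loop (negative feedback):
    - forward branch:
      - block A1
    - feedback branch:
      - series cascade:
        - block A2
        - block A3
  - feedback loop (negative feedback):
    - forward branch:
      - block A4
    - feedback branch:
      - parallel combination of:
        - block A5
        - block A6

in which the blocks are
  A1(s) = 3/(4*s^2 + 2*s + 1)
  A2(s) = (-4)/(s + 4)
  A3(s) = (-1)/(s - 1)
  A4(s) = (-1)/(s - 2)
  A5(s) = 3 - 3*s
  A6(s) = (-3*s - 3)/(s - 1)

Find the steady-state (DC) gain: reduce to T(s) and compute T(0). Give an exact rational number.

Step 1 - series reduction of A2, A3 -> 4/(s^2 + 3*s - 4)
Step 2 - reduce the feedback loop with forward A1 and return (A2*A3) -> (3*s^2 + 9*s - 12)/(4*s^4 + 14*s^3 - 9*s^2 - 5*s + 8)
Step 3 - add A5, A6 (parallel) -> (-3*s^2 + 3*s - 6)/(s - 1)
Step 4 - reduce the feedback loop with forward A4 and return (A5+A6) -> (1 - s)/(4*s^2 - 6*s + 8)
Step 5 - add [A1/(1+A1*(A2*A3))], [A4/(1+A4*(A5+A6))] (parallel) -> (-4*s^5 + 2*s^4 + 41*s^3 - 82*s^2 + 131*s - 88)/(16*s^6 + 32*s^5 - 88*s^4 + 146*s^3 - 10*s^2 - 88*s + 64)
Evaluating the step-5 result (the overall T(s)) at s = 0 gives T(0) = -88/64 = -11/8.

Final answer: -11/8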